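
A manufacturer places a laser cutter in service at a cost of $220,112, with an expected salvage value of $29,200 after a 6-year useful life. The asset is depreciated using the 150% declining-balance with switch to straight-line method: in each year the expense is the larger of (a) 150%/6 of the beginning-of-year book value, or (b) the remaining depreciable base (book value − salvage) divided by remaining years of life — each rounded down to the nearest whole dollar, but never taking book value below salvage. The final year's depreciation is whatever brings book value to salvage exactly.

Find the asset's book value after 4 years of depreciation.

Depreciable base = $220,112 − $29,200 = $190,912.
Year 1: DB = ⌊$220,112 × 150%/6⌋ = $55,028; SL = ⌊$190,912/6⌋ = $31,818 → take DB $55,028. Book value $165,084.
Year 2: DB = ⌊$165,084 × 150%/6⌋ = $41,271; SL = ⌊$135,884/5⌋ = $27,176 → take DB $41,271. Book value $123,813.
Year 3: DB = ⌊$123,813 × 150%/6⌋ = $30,953; SL = ⌊$94,613/4⌋ = $23,653 → take DB $30,953. Book value $92,860.
Year 4: DB = ⌊$92,860 × 150%/6⌋ = $23,215; SL = ⌊$63,660/3⌋ = $21,220 → take DB $23,215. Book value $69,645.

$69,645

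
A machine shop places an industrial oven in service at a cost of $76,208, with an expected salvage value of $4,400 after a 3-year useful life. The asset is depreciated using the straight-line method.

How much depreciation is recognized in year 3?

Depreciable base = $76,208 − $4,400 = $71,808.
Annual expense = $71,808 / 3 = $23,936.

$23,936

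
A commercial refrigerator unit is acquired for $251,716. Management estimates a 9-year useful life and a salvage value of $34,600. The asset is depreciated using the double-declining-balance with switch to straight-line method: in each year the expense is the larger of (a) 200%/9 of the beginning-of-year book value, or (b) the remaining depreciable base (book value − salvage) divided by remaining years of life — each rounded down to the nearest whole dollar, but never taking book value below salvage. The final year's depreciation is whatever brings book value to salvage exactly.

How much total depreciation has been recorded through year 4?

$159,599

Depreciable base = $251,716 − $34,600 = $217,116.
Year 1: DB = ⌊$251,716 × 200%/9⌋ = $55,936; SL = ⌊$217,116/9⌋ = $24,124 → take DB $55,936. Book value $195,780.
Year 2: DB = ⌊$195,780 × 200%/9⌋ = $43,506; SL = ⌊$161,180/8⌋ = $20,147 → take DB $43,506. Book value $152,274.
Year 3: DB = ⌊$152,274 × 200%/9⌋ = $33,838; SL = ⌊$117,674/7⌋ = $16,810 → take DB $33,838. Book value $118,436.
Year 4: DB = ⌊$118,436 × 200%/9⌋ = $26,319; SL = ⌊$83,836/6⌋ = $13,972 → take DB $26,319. Book value $92,117.
Accumulated through year 4 = $251,716 − $92,117 = $159,599.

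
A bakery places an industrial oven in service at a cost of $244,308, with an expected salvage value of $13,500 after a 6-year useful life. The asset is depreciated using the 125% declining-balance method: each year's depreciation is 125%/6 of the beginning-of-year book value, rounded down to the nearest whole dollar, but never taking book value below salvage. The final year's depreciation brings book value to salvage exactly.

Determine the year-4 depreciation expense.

$25,253

Depreciable base = $244,308 − $13,500 = $230,808.
Year 1: ⌊$244,308 × 125%/6⌋ = $50,897. Book value $193,411.
Year 2: ⌊$193,411 × 125%/6⌋ = $40,293. Book value $153,118.
Year 3: ⌊$153,118 × 125%/6⌋ = $31,899. Book value $121,219.
Year 4: ⌊$121,219 × 125%/6⌋ = $25,253. Book value $95,966.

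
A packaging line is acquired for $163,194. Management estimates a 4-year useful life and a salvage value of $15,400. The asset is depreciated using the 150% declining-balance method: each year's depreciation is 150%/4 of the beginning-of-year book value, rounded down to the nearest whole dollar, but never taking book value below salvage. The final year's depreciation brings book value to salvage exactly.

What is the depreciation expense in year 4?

$24,444

Depreciable base = $163,194 − $15,400 = $147,794.
Year 1: ⌊$163,194 × 150%/4⌋ = $61,197. Book value $101,997.
Year 2: ⌊$101,997 × 150%/4⌋ = $38,248. Book value $63,749.
Year 3: ⌊$63,749 × 150%/4⌋ = $23,905. Book value $39,844.
Year 4 (final): $39,844 − $15,400 = $24,444. Book value $15,400.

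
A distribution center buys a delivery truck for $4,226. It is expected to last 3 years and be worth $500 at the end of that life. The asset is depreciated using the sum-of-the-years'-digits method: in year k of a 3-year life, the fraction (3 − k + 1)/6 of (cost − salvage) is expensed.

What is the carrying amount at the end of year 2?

Depreciable base = $4,226 − $500 = $3,726.
Sum of the years' digits = 3+2+1 = 6.
Year 1: $3,726 × 3/6 = $1,863. Book value $2,363.
Year 2: $3,726 × 2/6 = $1,242. Book value $1,121.

$1,121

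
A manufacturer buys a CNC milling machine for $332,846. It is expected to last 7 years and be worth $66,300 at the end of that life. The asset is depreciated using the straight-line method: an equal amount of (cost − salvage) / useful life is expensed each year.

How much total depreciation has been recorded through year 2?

Depreciable base = $332,846 − $66,300 = $266,546.
Annual expense = $266,546 / 7 = $38,078.
End of year 1: book value $294,768.
End of year 2: book value $256,690.
Accumulated through year 2 = $332,846 − $256,690 = $76,156.

$76,156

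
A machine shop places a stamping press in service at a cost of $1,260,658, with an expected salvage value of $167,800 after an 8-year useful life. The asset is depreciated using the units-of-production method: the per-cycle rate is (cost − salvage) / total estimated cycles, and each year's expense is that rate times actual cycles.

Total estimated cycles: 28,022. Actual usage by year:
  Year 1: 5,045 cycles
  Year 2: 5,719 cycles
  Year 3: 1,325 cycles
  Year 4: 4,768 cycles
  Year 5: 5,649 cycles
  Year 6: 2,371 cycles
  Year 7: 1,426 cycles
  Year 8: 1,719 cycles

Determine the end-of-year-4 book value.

$603,235

Depreciable base = $1,260,658 − $167,800 = $1,092,858.
Rate = $1,092,858 / 28,022 cycles = $39 per cycle.
Year 1: 5,045 × $39 = $196,755. Book value $1,063,903.
Year 2: 5,719 × $39 = $223,041. Book value $840,862.
Year 3: 1,325 × $39 = $51,675. Book value $789,187.
Year 4: 4,768 × $39 = $185,952. Book value $603,235.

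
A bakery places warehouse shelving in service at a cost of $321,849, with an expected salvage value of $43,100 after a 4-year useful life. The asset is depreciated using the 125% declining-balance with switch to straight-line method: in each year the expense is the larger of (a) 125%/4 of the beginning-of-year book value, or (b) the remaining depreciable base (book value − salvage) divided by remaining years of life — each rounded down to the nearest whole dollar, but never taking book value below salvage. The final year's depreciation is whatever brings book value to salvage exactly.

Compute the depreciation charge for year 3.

Depreciable base = $321,849 − $43,100 = $278,749.
Year 1: DB = ⌊$321,849 × 125%/4⌋ = $100,577; SL = ⌊$278,749/4⌋ = $69,687 → take DB $100,577. Book value $221,272.
Year 2: DB = ⌊$221,272 × 125%/4⌋ = $69,147; SL = ⌊$178,172/3⌋ = $59,390 → take DB $69,147. Book value $152,125.
Year 3: DB = ⌊$152,125 × 125%/4⌋ = $47,539; SL = ⌊$109,025/2⌋ = $54,512 → take SL $54,512. Book value $97,613.

$54,512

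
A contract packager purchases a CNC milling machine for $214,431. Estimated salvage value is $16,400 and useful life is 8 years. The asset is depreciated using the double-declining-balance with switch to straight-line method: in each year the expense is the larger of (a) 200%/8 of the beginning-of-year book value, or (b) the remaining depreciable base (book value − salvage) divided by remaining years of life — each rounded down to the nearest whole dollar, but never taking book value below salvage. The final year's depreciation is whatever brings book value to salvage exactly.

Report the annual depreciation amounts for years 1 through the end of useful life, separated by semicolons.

Depreciable base = $214,431 − $16,400 = $198,031.
Year 1: DB = ⌊$214,431 × 200%/8⌋ = $53,607; SL = ⌊$198,031/8⌋ = $24,753 → take DB $53,607. Book value $160,824.
Year 2: DB = ⌊$160,824 × 200%/8⌋ = $40,206; SL = ⌊$144,424/7⌋ = $20,632 → take DB $40,206. Book value $120,618.
Year 3: DB = ⌊$120,618 × 200%/8⌋ = $30,154; SL = ⌊$104,218/6⌋ = $17,369 → take DB $30,154. Book value $90,464.
Year 4: DB = ⌊$90,464 × 200%/8⌋ = $22,616; SL = ⌊$74,064/5⌋ = $14,812 → take DB $22,616. Book value $67,848.
Year 5: DB = ⌊$67,848 × 200%/8⌋ = $16,962; SL = ⌊$51,448/4⌋ = $12,862 → take DB $16,962. Book value $50,886.
Year 6: DB = ⌊$50,886 × 200%/8⌋ = $12,721; SL = ⌊$34,486/3⌋ = $11,495 → take DB $12,721. Book value $38,165.
Year 7: DB = ⌊$38,165 × 200%/8⌋ = $9,541; SL = ⌊$21,765/2⌋ = $10,882 → take SL $10,882. Book value $27,283.
Year 8 (final): $27,283 − $16,400 = $10,883. Book value $16,400.

$53,607; $40,206; $30,154; $22,616; $16,962; $12,721; $10,882; $10,883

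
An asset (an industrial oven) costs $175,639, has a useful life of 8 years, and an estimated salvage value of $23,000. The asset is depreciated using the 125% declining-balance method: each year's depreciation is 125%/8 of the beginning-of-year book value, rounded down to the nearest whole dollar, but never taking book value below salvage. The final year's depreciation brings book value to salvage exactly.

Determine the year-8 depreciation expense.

$30,473

Depreciable base = $175,639 − $23,000 = $152,639.
Year 1: ⌊$175,639 × 125%/8⌋ = $27,443. Book value $148,196.
Year 2: ⌊$148,196 × 125%/8⌋ = $23,155. Book value $125,041.
Year 3: ⌊$125,041 × 125%/8⌋ = $19,537. Book value $105,504.
Year 4: ⌊$105,504 × 125%/8⌋ = $16,485. Book value $89,019.
Year 5: ⌊$89,019 × 125%/8⌋ = $13,909. Book value $75,110.
Year 6: ⌊$75,110 × 125%/8⌋ = $11,735. Book value $63,375.
Year 7: ⌊$63,375 × 125%/8⌋ = $9,902. Book value $53,473.
Year 8 (final): $53,473 − $23,000 = $30,473. Book value $23,000.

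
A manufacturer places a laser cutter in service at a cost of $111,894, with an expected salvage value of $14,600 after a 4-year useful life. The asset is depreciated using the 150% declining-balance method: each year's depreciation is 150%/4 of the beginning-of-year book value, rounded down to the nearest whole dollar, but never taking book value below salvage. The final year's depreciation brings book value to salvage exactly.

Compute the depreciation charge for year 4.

$12,719

Depreciable base = $111,894 − $14,600 = $97,294.
Year 1: ⌊$111,894 × 150%/4⌋ = $41,960. Book value $69,934.
Year 2: ⌊$69,934 × 150%/4⌋ = $26,225. Book value $43,709.
Year 3: ⌊$43,709 × 150%/4⌋ = $16,390. Book value $27,319.
Year 4 (final): $27,319 − $14,600 = $12,719. Book value $14,600.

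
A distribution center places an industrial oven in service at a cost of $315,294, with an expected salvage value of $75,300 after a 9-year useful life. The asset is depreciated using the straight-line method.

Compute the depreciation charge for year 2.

Depreciable base = $315,294 − $75,300 = $239,994.
Annual expense = $239,994 / 9 = $26,666.

$26,666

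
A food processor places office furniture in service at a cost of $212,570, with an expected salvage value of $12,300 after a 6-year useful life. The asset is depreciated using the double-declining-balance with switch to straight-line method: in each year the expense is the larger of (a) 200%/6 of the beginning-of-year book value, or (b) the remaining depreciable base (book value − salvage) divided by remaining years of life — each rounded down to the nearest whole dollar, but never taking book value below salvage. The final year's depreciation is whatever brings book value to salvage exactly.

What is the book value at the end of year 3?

Depreciable base = $212,570 − $12,300 = $200,270.
Year 1: DB = ⌊$212,570 × 200%/6⌋ = $70,856; SL = ⌊$200,270/6⌋ = $33,378 → take DB $70,856. Book value $141,714.
Year 2: DB = ⌊$141,714 × 200%/6⌋ = $47,238; SL = ⌊$129,414/5⌋ = $25,882 → take DB $47,238. Book value $94,476.
Year 3: DB = ⌊$94,476 × 200%/6⌋ = $31,492; SL = ⌊$82,176/4⌋ = $20,544 → take DB $31,492. Book value $62,984.

$62,984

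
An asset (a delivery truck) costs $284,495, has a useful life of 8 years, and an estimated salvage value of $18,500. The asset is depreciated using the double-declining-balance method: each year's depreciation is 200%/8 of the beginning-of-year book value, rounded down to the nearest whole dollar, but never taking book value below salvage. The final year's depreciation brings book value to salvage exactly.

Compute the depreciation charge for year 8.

$19,477

Depreciable base = $284,495 − $18,500 = $265,995.
Year 1: ⌊$284,495 × 200%/8⌋ = $71,123. Book value $213,372.
Year 2: ⌊$213,372 × 200%/8⌋ = $53,343. Book value $160,029.
Year 3: ⌊$160,029 × 200%/8⌋ = $40,007. Book value $120,022.
Year 4: ⌊$120,022 × 200%/8⌋ = $30,005. Book value $90,017.
Year 5: ⌊$90,017 × 200%/8⌋ = $22,504. Book value $67,513.
Year 6: ⌊$67,513 × 200%/8⌋ = $16,878. Book value $50,635.
Year 7: ⌊$50,635 × 200%/8⌋ = $12,658. Book value $37,977.
Year 8 (final): $37,977 − $18,500 = $19,477. Book value $18,500.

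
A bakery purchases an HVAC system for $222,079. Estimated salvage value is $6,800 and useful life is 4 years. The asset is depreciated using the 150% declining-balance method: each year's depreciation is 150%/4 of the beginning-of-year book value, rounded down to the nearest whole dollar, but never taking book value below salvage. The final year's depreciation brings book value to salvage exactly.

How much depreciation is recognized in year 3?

$32,531

Depreciable base = $222,079 − $6,800 = $215,279.
Year 1: ⌊$222,079 × 150%/4⌋ = $83,279. Book value $138,800.
Year 2: ⌊$138,800 × 150%/4⌋ = $52,050. Book value $86,750.
Year 3: ⌊$86,750 × 150%/4⌋ = $32,531. Book value $54,219.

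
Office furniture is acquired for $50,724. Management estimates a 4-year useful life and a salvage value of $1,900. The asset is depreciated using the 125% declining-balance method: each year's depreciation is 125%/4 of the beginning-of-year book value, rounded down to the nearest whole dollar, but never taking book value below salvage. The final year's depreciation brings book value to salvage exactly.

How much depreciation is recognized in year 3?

Depreciable base = $50,724 − $1,900 = $48,824.
Year 1: ⌊$50,724 × 125%/4⌋ = $15,851. Book value $34,873.
Year 2: ⌊$34,873 × 125%/4⌋ = $10,897. Book value $23,976.
Year 3: ⌊$23,976 × 125%/4⌋ = $7,492. Book value $16,484.

$7,492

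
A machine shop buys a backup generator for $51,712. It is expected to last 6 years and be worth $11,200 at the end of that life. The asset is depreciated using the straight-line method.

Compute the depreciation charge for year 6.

Depreciable base = $51,712 − $11,200 = $40,512.
Annual expense = $40,512 / 6 = $6,752.

$6,752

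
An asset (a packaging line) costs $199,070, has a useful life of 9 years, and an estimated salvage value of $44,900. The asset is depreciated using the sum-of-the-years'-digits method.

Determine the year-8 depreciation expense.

$6,852

Depreciable base = $199,070 − $44,900 = $154,170.
Sum of the years' digits = 9+8+7+6+5+4+3+2+1 = 45.
Year 1: $154,170 × 9/45 = $30,834. Book value $168,236.
Year 2: $154,170 × 8/45 = $27,408. Book value $140,828.
Year 3: $154,170 × 7/45 = $23,982. Book value $116,846.
Year 4: $154,170 × 6/45 = $20,556. Book value $96,290.
Year 5: $154,170 × 5/45 = $17,130. Book value $79,160.
Year 6: $154,170 × 4/45 = $13,704. Book value $65,456.
Year 7: $154,170 × 3/45 = $10,278. Book value $55,178.
Year 8: $154,170 × 2/45 = $6,852. Book value $48,326.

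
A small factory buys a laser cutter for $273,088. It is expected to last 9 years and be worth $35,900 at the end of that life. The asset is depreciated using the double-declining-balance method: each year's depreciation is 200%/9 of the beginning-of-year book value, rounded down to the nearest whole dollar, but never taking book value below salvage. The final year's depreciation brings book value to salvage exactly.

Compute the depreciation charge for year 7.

Depreciable base = $273,088 − $35,900 = $237,188.
Year 1: ⌊$273,088 × 200%/9⌋ = $60,686. Book value $212,402.
Year 2: ⌊$212,402 × 200%/9⌋ = $47,200. Book value $165,202.
Year 3: ⌊$165,202 × 200%/9⌋ = $36,711. Book value $128,491.
Year 4: ⌊$128,491 × 200%/9⌋ = $28,553. Book value $99,938.
Year 5: ⌊$99,938 × 200%/9⌋ = $22,208. Book value $77,730.
Year 6: ⌊$77,730 × 200%/9⌋ = $17,273. Book value $60,457.
Year 7: ⌊$60,457 × 200%/9⌋ = $13,434. Book value $47,023.

$13,434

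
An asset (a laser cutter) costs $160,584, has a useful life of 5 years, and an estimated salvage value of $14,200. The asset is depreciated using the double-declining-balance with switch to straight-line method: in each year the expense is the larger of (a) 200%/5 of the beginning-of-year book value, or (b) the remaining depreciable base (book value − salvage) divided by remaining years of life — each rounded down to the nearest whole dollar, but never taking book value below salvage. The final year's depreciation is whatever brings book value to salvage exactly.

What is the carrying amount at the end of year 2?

$57,811

Depreciable base = $160,584 − $14,200 = $146,384.
Year 1: DB = ⌊$160,584 × 200%/5⌋ = $64,233; SL = ⌊$146,384/5⌋ = $29,276 → take DB $64,233. Book value $96,351.
Year 2: DB = ⌊$96,351 × 200%/5⌋ = $38,540; SL = ⌊$82,151/4⌋ = $20,537 → take DB $38,540. Book value $57,811.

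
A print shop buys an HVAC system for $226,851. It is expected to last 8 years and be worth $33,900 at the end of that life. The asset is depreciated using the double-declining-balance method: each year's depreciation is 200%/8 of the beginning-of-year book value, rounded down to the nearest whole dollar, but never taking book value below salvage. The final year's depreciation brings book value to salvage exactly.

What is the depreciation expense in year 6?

Depreciable base = $226,851 − $33,900 = $192,951.
Year 1: ⌊$226,851 × 200%/8⌋ = $56,712. Book value $170,139.
Year 2: ⌊$170,139 × 200%/8⌋ = $42,534. Book value $127,605.
Year 3: ⌊$127,605 × 200%/8⌋ = $31,901. Book value $95,704.
Year 4: ⌊$95,704 × 200%/8⌋ = $23,926. Book value $71,778.
Year 5: ⌊$71,778 × 200%/8⌋ = $17,944. Book value $53,834.
Year 6: ⌊$53,834 × 200%/8⌋ = $13,458. Book value $40,376.

$13,458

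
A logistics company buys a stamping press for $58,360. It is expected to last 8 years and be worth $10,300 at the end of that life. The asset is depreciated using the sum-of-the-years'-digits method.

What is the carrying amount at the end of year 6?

Depreciable base = $58,360 − $10,300 = $48,060.
Sum of the years' digits = 8+7+6+5+4+3+2+1 = 36.
Year 1: $48,060 × 8/36 = $10,680. Book value $47,680.
Year 2: $48,060 × 7/36 = $9,345. Book value $38,335.
Year 3: $48,060 × 6/36 = $8,010. Book value $30,325.
Year 4: $48,060 × 5/36 = $6,675. Book value $23,650.
Year 5: $48,060 × 4/36 = $5,340. Book value $18,310.
Year 6: $48,060 × 3/36 = $4,005. Book value $14,305.

$14,305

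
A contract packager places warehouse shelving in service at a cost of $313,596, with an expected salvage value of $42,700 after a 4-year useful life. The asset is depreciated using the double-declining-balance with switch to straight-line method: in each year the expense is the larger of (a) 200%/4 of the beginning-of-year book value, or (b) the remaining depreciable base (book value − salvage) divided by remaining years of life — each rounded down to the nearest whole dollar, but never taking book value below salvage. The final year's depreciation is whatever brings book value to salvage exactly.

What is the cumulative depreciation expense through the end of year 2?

$235,197

Depreciable base = $313,596 − $42,700 = $270,896.
Year 1: DB = ⌊$313,596 × 200%/4⌋ = $156,798; SL = ⌊$270,896/4⌋ = $67,724 → take DB $156,798. Book value $156,798.
Year 2: DB = ⌊$156,798 × 200%/4⌋ = $78,399; SL = ⌊$114,098/3⌋ = $38,032 → take DB $78,399. Book value $78,399.
Accumulated through year 2 = $313,596 − $78,399 = $235,197.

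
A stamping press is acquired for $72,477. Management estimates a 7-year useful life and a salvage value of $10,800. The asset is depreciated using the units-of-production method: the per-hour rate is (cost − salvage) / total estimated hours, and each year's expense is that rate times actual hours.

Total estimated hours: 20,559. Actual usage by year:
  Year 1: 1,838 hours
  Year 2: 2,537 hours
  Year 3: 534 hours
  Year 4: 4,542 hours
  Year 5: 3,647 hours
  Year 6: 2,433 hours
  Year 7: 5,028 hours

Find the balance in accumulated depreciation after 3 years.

$14,727

Depreciable base = $72,477 − $10,800 = $61,677.
Rate = $61,677 / 20,559 hours = $3 per hour.
Year 1: 1,838 × $3 = $5,514. Book value $66,963.
Year 2: 2,537 × $3 = $7,611. Book value $59,352.
Year 3: 534 × $3 = $1,602. Book value $57,750.
Accumulated through year 3 = $72,477 − $57,750 = $14,727.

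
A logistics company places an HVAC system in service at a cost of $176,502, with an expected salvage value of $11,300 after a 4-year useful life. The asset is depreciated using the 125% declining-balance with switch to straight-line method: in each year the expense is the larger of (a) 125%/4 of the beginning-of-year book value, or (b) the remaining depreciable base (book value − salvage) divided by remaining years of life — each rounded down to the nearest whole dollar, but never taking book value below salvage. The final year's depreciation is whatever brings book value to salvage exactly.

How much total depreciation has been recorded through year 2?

Depreciable base = $176,502 − $11,300 = $165,202.
Year 1: DB = ⌊$176,502 × 125%/4⌋ = $55,156; SL = ⌊$165,202/4⌋ = $41,300 → take DB $55,156. Book value $121,346.
Year 2: DB = ⌊$121,346 × 125%/4⌋ = $37,920; SL = ⌊$110,046/3⌋ = $36,682 → take DB $37,920. Book value $83,426.
Accumulated through year 2 = $176,502 − $83,426 = $93,076.

$93,076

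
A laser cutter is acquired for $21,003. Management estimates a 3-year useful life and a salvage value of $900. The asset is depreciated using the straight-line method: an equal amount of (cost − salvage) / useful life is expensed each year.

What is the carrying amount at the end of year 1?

Depreciable base = $21,003 − $900 = $20,103.
Annual expense = $20,103 / 3 = $6,701.
End of year 1: book value $14,302.

$14,302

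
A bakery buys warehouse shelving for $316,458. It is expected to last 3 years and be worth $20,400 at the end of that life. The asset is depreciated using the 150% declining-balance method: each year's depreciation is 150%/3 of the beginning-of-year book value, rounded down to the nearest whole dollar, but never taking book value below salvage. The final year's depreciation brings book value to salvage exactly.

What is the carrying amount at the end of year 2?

$79,115

Depreciable base = $316,458 − $20,400 = $296,058.
Year 1: ⌊$316,458 × 150%/3⌋ = $158,229. Book value $158,229.
Year 2: ⌊$158,229 × 150%/3⌋ = $79,114. Book value $79,115.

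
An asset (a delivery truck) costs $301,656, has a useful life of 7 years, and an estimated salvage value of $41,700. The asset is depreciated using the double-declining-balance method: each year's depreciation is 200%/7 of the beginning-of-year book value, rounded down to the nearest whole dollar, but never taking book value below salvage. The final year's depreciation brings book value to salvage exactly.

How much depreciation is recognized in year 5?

$22,435

Depreciable base = $301,656 − $41,700 = $259,956.
Year 1: ⌊$301,656 × 200%/7⌋ = $86,187. Book value $215,469.
Year 2: ⌊$215,469 × 200%/7⌋ = $61,562. Book value $153,907.
Year 3: ⌊$153,907 × 200%/7⌋ = $43,973. Book value $109,934.
Year 4: ⌊$109,934 × 200%/7⌋ = $31,409. Book value $78,525.
Year 5: ⌊$78,525 × 200%/7⌋ = $22,435. Book value $56,090.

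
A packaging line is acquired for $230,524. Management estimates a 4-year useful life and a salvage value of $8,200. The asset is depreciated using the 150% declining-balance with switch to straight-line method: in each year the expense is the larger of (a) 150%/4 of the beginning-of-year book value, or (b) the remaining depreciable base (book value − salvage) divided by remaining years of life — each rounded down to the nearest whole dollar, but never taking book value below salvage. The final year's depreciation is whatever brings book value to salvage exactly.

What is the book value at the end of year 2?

$90,049

Depreciable base = $230,524 − $8,200 = $222,324.
Year 1: DB = ⌊$230,524 × 150%/4⌋ = $86,446; SL = ⌊$222,324/4⌋ = $55,581 → take DB $86,446. Book value $144,078.
Year 2: DB = ⌊$144,078 × 150%/4⌋ = $54,029; SL = ⌊$135,878/3⌋ = $45,292 → take DB $54,029. Book value $90,049.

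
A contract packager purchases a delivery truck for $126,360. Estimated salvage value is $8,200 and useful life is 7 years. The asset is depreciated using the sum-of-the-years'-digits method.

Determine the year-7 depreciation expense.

$4,220

Depreciable base = $126,360 − $8,200 = $118,160.
Sum of the years' digits = 7+6+5+4+3+2+1 = 28.
Year 1: $118,160 × 7/28 = $29,540. Book value $96,820.
Year 2: $118,160 × 6/28 = $25,320. Book value $71,500.
Year 3: $118,160 × 5/28 = $21,100. Book value $50,400.
Year 4: $118,160 × 4/28 = $16,880. Book value $33,520.
Year 5: $118,160 × 3/28 = $12,660. Book value $20,860.
Year 6: $118,160 × 2/28 = $8,440. Book value $12,420.
Year 7: $118,160 × 1/28 = $4,220. Book value $8,200.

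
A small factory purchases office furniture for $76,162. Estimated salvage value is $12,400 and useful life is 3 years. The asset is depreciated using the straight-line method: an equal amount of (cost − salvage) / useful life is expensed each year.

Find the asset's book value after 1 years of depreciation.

$54,908

Depreciable base = $76,162 − $12,400 = $63,762.
Annual expense = $63,762 / 3 = $21,254.
End of year 1: book value $54,908.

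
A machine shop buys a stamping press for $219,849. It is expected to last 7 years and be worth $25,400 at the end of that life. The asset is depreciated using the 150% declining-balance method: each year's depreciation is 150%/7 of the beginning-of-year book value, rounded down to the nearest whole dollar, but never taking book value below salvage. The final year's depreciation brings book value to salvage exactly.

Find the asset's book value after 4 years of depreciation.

Depreciable base = $219,849 − $25,400 = $194,449.
Year 1: ⌊$219,849 × 150%/7⌋ = $47,110. Book value $172,739.
Year 2: ⌊$172,739 × 150%/7⌋ = $37,015. Book value $135,724.
Year 3: ⌊$135,724 × 150%/7⌋ = $29,083. Book value $106,641.
Year 4: ⌊$106,641 × 150%/7⌋ = $22,851. Book value $83,790.

$83,790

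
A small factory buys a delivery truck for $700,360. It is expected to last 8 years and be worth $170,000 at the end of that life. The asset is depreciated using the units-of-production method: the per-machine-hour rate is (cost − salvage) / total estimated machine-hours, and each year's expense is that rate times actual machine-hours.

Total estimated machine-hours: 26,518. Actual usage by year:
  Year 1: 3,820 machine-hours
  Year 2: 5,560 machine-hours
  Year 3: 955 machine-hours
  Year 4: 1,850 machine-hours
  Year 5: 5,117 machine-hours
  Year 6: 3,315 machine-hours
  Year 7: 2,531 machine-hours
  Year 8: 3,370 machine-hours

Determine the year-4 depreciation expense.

$37,000

Depreciable base = $700,360 − $170,000 = $530,360.
Rate = $530,360 / 26,518 machine-hours = $20 per machine-hour.
Year 1: 3,820 × $20 = $76,400. Book value $623,960.
Year 2: 5,560 × $20 = $111,200. Book value $512,760.
Year 3: 955 × $20 = $19,100. Book value $493,660.
Year 4: 1,850 × $20 = $37,000. Book value $456,660.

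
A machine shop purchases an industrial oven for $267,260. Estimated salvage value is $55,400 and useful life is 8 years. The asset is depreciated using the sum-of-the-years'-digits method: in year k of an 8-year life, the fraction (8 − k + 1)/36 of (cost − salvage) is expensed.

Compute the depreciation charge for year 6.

Depreciable base = $267,260 − $55,400 = $211,860.
Sum of the years' digits = 8+7+6+5+4+3+2+1 = 36.
Year 1: $211,860 × 8/36 = $47,080. Book value $220,180.
Year 2: $211,860 × 7/36 = $41,195. Book value $178,985.
Year 3: $211,860 × 6/36 = $35,310. Book value $143,675.
Year 4: $211,860 × 5/36 = $29,425. Book value $114,250.
Year 5: $211,860 × 4/36 = $23,540. Book value $90,710.
Year 6: $211,860 × 3/36 = $17,655. Book value $73,055.

$17,655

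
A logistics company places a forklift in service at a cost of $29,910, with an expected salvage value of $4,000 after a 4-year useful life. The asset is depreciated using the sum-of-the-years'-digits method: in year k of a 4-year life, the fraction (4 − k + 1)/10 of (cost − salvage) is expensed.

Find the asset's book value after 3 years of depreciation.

Depreciable base = $29,910 − $4,000 = $25,910.
Sum of the years' digits = 4+3+2+1 = 10.
Year 1: $25,910 × 4/10 = $10,364. Book value $19,546.
Year 2: $25,910 × 3/10 = $7,773. Book value $11,773.
Year 3: $25,910 × 2/10 = $5,182. Book value $6,591.

$6,591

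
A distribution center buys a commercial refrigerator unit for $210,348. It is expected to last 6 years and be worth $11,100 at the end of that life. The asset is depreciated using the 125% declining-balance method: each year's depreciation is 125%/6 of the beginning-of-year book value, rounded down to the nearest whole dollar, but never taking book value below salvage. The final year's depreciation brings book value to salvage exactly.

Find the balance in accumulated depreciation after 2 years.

$78,514

Depreciable base = $210,348 − $11,100 = $199,248.
Year 1: ⌊$210,348 × 125%/6⌋ = $43,822. Book value $166,526.
Year 2: ⌊$166,526 × 125%/6⌋ = $34,692. Book value $131,834.
Accumulated through year 2 = $210,348 − $131,834 = $78,514.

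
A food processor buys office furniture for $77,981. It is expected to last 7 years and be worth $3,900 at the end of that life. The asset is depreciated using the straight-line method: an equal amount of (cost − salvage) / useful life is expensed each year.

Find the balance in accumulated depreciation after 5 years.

$52,915

Depreciable base = $77,981 − $3,900 = $74,081.
Annual expense = $74,081 / 7 = $10,583.
End of year 1: book value $67,398.
End of year 2: book value $56,815.
End of year 3: book value $46,232.
End of year 4: book value $35,649.
End of year 5: book value $25,066.
Accumulated through year 5 = $77,981 − $25,066 = $52,915.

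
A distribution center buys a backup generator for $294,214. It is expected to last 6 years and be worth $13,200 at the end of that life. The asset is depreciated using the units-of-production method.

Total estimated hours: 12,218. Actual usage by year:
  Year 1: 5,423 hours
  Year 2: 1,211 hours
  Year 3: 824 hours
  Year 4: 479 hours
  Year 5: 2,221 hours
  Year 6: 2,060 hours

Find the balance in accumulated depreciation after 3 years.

$171,534

Depreciable base = $294,214 − $13,200 = $281,014.
Rate = $281,014 / 12,218 hours = $23 per hour.
Year 1: 5,423 × $23 = $124,729. Book value $169,485.
Year 2: 1,211 × $23 = $27,853. Book value $141,632.
Year 3: 824 × $23 = $18,952. Book value $122,680.
Accumulated through year 3 = $294,214 − $122,680 = $171,534.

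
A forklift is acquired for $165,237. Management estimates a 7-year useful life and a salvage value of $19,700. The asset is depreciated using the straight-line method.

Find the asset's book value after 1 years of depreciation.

$144,446

Depreciable base = $165,237 − $19,700 = $145,537.
Annual expense = $145,537 / 7 = $20,791.
End of year 1: book value $144,446.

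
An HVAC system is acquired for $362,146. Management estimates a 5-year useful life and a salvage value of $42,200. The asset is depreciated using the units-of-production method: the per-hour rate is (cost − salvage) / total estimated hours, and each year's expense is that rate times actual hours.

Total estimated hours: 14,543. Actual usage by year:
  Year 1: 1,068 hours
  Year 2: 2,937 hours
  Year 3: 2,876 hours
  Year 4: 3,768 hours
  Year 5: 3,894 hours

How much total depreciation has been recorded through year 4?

Depreciable base = $362,146 − $42,200 = $319,946.
Rate = $319,946 / 14,543 hours = $22 per hour.
Year 1: 1,068 × $22 = $23,496. Book value $338,650.
Year 2: 2,937 × $22 = $64,614. Book value $274,036.
Year 3: 2,876 × $22 = $63,272. Book value $210,764.
Year 4: 3,768 × $22 = $82,896. Book value $127,868.
Accumulated through year 4 = $362,146 − $127,868 = $234,278.

$234,278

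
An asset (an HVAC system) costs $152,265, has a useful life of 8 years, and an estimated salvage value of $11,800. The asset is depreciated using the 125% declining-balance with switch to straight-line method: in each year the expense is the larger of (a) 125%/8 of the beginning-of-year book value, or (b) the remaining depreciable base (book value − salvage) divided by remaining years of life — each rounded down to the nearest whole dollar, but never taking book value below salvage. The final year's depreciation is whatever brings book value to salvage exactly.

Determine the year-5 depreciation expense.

Depreciable base = $152,265 − $11,800 = $140,465.
Year 1: DB = ⌊$152,265 × 125%/8⌋ = $23,791; SL = ⌊$140,465/8⌋ = $17,558 → take DB $23,791. Book value $128,474.
Year 2: DB = ⌊$128,474 × 125%/8⌋ = $20,074; SL = ⌊$116,674/7⌋ = $16,667 → take DB $20,074. Book value $108,400.
Year 3: DB = ⌊$108,400 × 125%/8⌋ = $16,937; SL = ⌊$96,600/6⌋ = $16,100 → take DB $16,937. Book value $91,463.
Year 4: DB = ⌊$91,463 × 125%/8⌋ = $14,291; SL = ⌊$79,663/5⌋ = $15,932 → take SL $15,932. Book value $75,531.
Year 5: DB = ⌊$75,531 × 125%/8⌋ = $11,801; SL = ⌊$63,731/4⌋ = $15,932 → take SL $15,932. Book value $59,599.

$15,932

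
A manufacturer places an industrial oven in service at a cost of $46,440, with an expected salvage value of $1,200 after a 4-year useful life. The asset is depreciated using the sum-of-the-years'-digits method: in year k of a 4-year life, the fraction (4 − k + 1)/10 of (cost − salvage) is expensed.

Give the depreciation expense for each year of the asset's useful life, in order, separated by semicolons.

$18,096; $13,572; $9,048; $4,524

Depreciable base = $46,440 − $1,200 = $45,240.
Sum of the years' digits = 4+3+2+1 = 10.
Year 1: $45,240 × 4/10 = $18,096. Book value $28,344.
Year 2: $45,240 × 3/10 = $13,572. Book value $14,772.
Year 3: $45,240 × 2/10 = $9,048. Book value $5,724.
Year 4: $45,240 × 1/10 = $4,524. Book value $1,200.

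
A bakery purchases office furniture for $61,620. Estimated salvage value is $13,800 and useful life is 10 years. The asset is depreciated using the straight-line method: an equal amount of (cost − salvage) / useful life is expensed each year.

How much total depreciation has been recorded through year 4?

$19,128

Depreciable base = $61,620 − $13,800 = $47,820.
Annual expense = $47,820 / 10 = $4,782.
End of year 1: book value $56,838.
End of year 2: book value $52,056.
End of year 3: book value $47,274.
End of year 4: book value $42,492.
Accumulated through year 4 = $61,620 − $42,492 = $19,128.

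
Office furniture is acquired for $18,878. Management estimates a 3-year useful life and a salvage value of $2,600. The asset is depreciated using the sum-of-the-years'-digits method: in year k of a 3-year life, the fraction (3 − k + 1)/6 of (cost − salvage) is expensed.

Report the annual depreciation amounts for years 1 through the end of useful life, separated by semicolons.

$8,139; $5,426; $2,713

Depreciable base = $18,878 − $2,600 = $16,278.
Sum of the years' digits = 3+2+1 = 6.
Year 1: $16,278 × 3/6 = $8,139. Book value $10,739.
Year 2: $16,278 × 2/6 = $5,426. Book value $5,313.
Year 3: $16,278 × 1/6 = $2,713. Book value $2,600.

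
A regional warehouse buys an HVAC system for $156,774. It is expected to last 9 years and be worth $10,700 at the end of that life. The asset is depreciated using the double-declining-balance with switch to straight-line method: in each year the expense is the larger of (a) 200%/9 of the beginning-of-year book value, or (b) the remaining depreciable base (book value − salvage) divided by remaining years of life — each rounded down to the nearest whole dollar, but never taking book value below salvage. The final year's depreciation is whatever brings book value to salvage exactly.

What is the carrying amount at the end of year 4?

Depreciable base = $156,774 − $10,700 = $146,074.
Year 1: DB = ⌊$156,774 × 200%/9⌋ = $34,838; SL = ⌊$146,074/9⌋ = $16,230 → take DB $34,838. Book value $121,936.
Year 2: DB = ⌊$121,936 × 200%/9⌋ = $27,096; SL = ⌊$111,236/8⌋ = $13,904 → take DB $27,096. Book value $94,840.
Year 3: DB = ⌊$94,840 × 200%/9⌋ = $21,075; SL = ⌊$84,140/7⌋ = $12,020 → take DB $21,075. Book value $73,765.
Year 4: DB = ⌊$73,765 × 200%/9⌋ = $16,392; SL = ⌊$63,065/6⌋ = $10,510 → take DB $16,392. Book value $57,373.

$57,373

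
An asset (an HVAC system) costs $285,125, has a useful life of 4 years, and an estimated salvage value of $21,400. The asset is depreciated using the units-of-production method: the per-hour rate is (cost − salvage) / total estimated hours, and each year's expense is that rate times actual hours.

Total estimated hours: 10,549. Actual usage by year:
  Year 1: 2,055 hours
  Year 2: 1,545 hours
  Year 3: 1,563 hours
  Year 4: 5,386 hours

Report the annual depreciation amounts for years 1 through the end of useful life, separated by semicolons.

$51,375; $38,625; $39,075; $134,650

Depreciable base = $285,125 − $21,400 = $263,725.
Rate = $263,725 / 10,549 hours = $25 per hour.
Year 1: 2,055 × $25 = $51,375. Book value $233,750.
Year 2: 1,545 × $25 = $38,625. Book value $195,125.
Year 3: 1,563 × $25 = $39,075. Book value $156,050.
Year 4: 5,386 × $25 = $134,650. Book value $21,400.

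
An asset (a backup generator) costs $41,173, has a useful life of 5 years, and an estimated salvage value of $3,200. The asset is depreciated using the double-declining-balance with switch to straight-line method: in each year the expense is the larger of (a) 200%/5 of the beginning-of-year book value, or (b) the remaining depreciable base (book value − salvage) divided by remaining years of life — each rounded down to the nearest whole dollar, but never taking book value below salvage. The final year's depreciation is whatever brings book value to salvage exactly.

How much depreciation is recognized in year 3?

Depreciable base = $41,173 − $3,200 = $37,973.
Year 1: DB = ⌊$41,173 × 200%/5⌋ = $16,469; SL = ⌊$37,973/5⌋ = $7,594 → take DB $16,469. Book value $24,704.
Year 2: DB = ⌊$24,704 × 200%/5⌋ = $9,881; SL = ⌊$21,504/4⌋ = $5,376 → take DB $9,881. Book value $14,823.
Year 3: DB = ⌊$14,823 × 200%/5⌋ = $5,929; SL = ⌊$11,623/3⌋ = $3,874 → take DB $5,929. Book value $8,894.

$5,929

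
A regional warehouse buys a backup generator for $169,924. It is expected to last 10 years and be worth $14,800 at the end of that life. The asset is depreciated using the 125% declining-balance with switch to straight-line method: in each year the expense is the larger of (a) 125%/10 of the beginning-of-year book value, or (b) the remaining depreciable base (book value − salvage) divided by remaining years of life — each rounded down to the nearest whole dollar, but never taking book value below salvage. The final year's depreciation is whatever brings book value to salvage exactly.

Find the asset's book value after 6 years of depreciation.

Depreciable base = $169,924 − $14,800 = $155,124.
Year 1: DB = ⌊$169,924 × 125%/10⌋ = $21,240; SL = ⌊$155,124/10⌋ = $15,512 → take DB $21,240. Book value $148,684.
Year 2: DB = ⌊$148,684 × 125%/10⌋ = $18,585; SL = ⌊$133,884/9⌋ = $14,876 → take DB $18,585. Book value $130,099.
Year 3: DB = ⌊$130,099 × 125%/10⌋ = $16,262; SL = ⌊$115,299/8⌋ = $14,412 → take DB $16,262. Book value $113,837.
Year 4: DB = ⌊$113,837 × 125%/10⌋ = $14,229; SL = ⌊$99,037/7⌋ = $14,148 → take DB $14,229. Book value $99,608.
Year 5: DB = ⌊$99,608 × 125%/10⌋ = $12,451; SL = ⌊$84,808/6⌋ = $14,134 → take SL $14,134. Book value $85,474.
Year 6: DB = ⌊$85,474 × 125%/10⌋ = $10,684; SL = ⌊$70,674/5⌋ = $14,134 → take SL $14,134. Book value $71,340.

$71,340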